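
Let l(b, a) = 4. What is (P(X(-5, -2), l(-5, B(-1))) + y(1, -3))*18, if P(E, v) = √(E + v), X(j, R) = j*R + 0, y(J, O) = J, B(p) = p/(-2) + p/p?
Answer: 18 + 18*√14 ≈ 85.350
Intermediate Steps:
B(p) = 1 - p/2 (B(p) = p*(-½) + 1 = -p/2 + 1 = 1 - p/2)
X(j, R) = R*j (X(j, R) = R*j + 0 = R*j)
(P(X(-5, -2), l(-5, B(-1))) + y(1, -3))*18 = (√(-2*(-5) + 4) + 1)*18 = (√(10 + 4) + 1)*18 = (√14 + 1)*18 = (1 + √14)*18 = 18 + 18*√14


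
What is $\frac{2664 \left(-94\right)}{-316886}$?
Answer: $\frac{125208}{158443} \approx 0.79024$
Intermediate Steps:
$\frac{2664 \left(-94\right)}{-316886} = \left(-250416\right) \left(- \frac{1}{316886}\right) = \frac{125208}{158443}$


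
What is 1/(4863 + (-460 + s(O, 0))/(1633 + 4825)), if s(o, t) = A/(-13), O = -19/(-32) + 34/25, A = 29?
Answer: 83954/408262293 ≈ 0.00020564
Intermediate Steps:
O = 1563/800 (O = -19*(-1/32) + 34*(1/25) = 19/32 + 34/25 = 1563/800 ≈ 1.9538)
s(o, t) = -29/13 (s(o, t) = 29/(-13) = 29*(-1/13) = -29/13)
1/(4863 + (-460 + s(O, 0))/(1633 + 4825)) = 1/(4863 + (-460 - 29/13)/(1633 + 4825)) = 1/(4863 - 6009/13/6458) = 1/(4863 - 6009/13*1/6458) = 1/(4863 - 6009/83954) = 1/(408262293/83954) = 83954/408262293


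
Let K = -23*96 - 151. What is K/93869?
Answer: -2359/93869 ≈ -0.025131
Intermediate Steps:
K = -2359 (K = -2208 - 151 = -2359)
K/93869 = -2359/93869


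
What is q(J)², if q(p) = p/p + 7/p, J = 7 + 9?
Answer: 529/256 ≈ 2.0664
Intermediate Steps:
J = 16
q(p) = 1 + 7/p
q(J)² = ((7 + 16)/16)² = ((1/16)*23)² = (23/16)² = 529/256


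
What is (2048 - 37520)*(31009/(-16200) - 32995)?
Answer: 790064913302/675 ≈ 1.1705e+9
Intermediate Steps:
(2048 - 37520)*(31009/(-16200) - 32995) = -35472*(31009*(-1/16200) - 32995) = -35472*(-31009/16200 - 32995) = -35472*(-534550009/16200) = 790064913302/675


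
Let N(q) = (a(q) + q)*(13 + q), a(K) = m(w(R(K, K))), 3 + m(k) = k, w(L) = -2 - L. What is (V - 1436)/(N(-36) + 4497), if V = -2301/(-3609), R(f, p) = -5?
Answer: -1726741/6405975 ≈ -0.26955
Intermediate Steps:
m(k) = -3 + k
a(K) = 0 (a(K) = -3 + (-2 - 1*(-5)) = -3 + (-2 + 5) = -3 + 3 = 0)
V = 767/1203 (V = -2301*(-1/3609) = 767/1203 ≈ 0.63757)
N(q) = q*(13 + q) (N(q) = (0 + q)*(13 + q) = q*(13 + q))
(V - 1436)/(N(-36) + 4497) = (767/1203 - 1436)/(-36*(13 - 36) + 4497) = -1726741/(1203*(-36*(-23) + 4497)) = -1726741/(1203*(828 + 4497)) = -1726741/1203/5325 = -1726741/1203*1/5325 = -1726741/6405975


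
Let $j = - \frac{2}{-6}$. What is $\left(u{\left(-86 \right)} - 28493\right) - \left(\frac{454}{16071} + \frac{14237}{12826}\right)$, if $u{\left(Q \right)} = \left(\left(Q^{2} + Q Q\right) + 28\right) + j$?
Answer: $- \frac{256230504337}{18738786} \approx -13674.0$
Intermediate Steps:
$j = \frac{1}{3}$ ($j = \left(-2\right) \left(- \frac{1}{6}\right) = \frac{1}{3} \approx 0.33333$)
$u{\left(Q \right)} = \frac{85}{3} + 2 Q^{2}$ ($u{\left(Q \right)} = \left(\left(Q^{2} + Q Q\right) + 28\right) + \frac{1}{3} = \left(\left(Q^{2} + Q^{2}\right) + 28\right) + \frac{1}{3} = \left(2 Q^{2} + 28\right) + \frac{1}{3} = \left(28 + 2 Q^{2}\right) + \frac{1}{3} = \frac{85}{3} + 2 Q^{2}$)
$\left(u{\left(-86 \right)} - 28493\right) - \left(\frac{454}{16071} + \frac{14237}{12826}\right) = \left(\left(\frac{85}{3} + 2 \left(-86\right)^{2}\right) - 28493\right) - \left(\frac{454}{16071} + \frac{14237}{12826}\right) = \left(\left(\frac{85}{3} + 2 \cdot 7396\right) - 28493\right) - \frac{21329621}{18738786} = \left(\left(\frac{85}{3} + 14792\right) - 28493\right) - \frac{21329621}{18738786} = \left(\frac{44461}{3} - 28493\right) - \frac{21329621}{18738786} = - \frac{41018}{3} - \frac{21329621}{18738786} = - \frac{256230504337}{18738786}$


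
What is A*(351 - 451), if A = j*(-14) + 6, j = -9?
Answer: -13200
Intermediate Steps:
A = 132 (A = -9*(-14) + 6 = 126 + 6 = 132)
A*(351 - 451) = 132*(351 - 451) = 132*(-100) = -13200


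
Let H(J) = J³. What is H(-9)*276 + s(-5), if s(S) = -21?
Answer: -201225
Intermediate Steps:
H(-9)*276 + s(-5) = (-9)³*276 - 21 = -729*276 - 21 = -201204 - 21 = -201225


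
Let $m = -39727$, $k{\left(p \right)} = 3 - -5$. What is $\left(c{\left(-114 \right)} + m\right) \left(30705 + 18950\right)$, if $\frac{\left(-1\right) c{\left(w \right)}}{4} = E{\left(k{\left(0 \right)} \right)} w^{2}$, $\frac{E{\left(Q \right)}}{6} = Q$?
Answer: $-125873389145$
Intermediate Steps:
$k{\left(p \right)} = 8$ ($k{\left(p \right)} = 3 + 5 = 8$)
$E{\left(Q \right)} = 6 Q$
$c{\left(w \right)} = - 192 w^{2}$ ($c{\left(w \right)} = - 4 \cdot 6 \cdot 8 w^{2} = - 4 \cdot 48 w^{2} = - 192 w^{2}$)
$\left(c{\left(-114 \right)} + m\right) \left(30705 + 18950\right) = \left(- 192 \left(-114\right)^{2} - 39727\right) \left(30705 + 18950\right) = \left(\left(-192\right) 12996 - 39727\right) 49655 = \left(-2495232 - 39727\right) 49655 = \left(-2534959\right) 49655 = -125873389145$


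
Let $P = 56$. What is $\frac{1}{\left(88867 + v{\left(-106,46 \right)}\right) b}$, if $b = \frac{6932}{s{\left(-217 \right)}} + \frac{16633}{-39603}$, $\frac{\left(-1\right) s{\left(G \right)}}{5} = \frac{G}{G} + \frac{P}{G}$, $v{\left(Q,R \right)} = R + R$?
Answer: $- \frac{1518115}{252414658737163} \approx -6.0144 \cdot 10^{-9}$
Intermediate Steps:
$v{\left(Q,R \right)} = 2 R$
$s{\left(G \right)} = -5 - \frac{280}{G}$ ($s{\left(G \right)} = - 5 \left(\frac{G}{G} + \frac{56}{G}\right) = - 5 \left(1 + \frac{56}{G}\right) = -5 - \frac{280}{G}$)
$b = - \frac{8512280671}{4554345}$ ($b = \frac{6932}{-5 - \frac{280}{-217}} + \frac{16633}{-39603} = \frac{6932}{-5 - - \frac{40}{31}} + 16633 \left(- \frac{1}{39603}\right) = \frac{6932}{-5 + \frac{40}{31}} - \frac{16633}{39603} = \frac{6932}{- \frac{115}{31}} - \frac{16633}{39603} = 6932 \left(- \frac{31}{115}\right) - \frac{16633}{39603} = - \frac{214892}{115} - \frac{16633}{39603} = - \frac{8512280671}{4554345} \approx -1869.0$)
$\frac{1}{\left(88867 + v{\left(-106,46 \right)}\right) b} = \frac{1}{\left(88867 + 2 \cdot 46\right) \left(- \frac{8512280671}{4554345}\right)} = \frac{1}{88867 + 92} \left(- \frac{4554345}{8512280671}\right) = \frac{1}{88959} \left(- \frac{4554345}{8512280671}\right) = - \frac{1518115}{252414658737163}$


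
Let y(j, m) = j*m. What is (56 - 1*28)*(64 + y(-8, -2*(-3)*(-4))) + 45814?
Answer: 52982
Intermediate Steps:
(56 - 1*28)*(64 + y(-8, -2*(-3)*(-4))) + 45814 = (56 - 1*28)*(64 - 8*(-2*(-3))*(-4)) + 45814 = (56 - 28)*(64 - 48*(-4)) + 45814 = 28*(64 - 8*(-24)) + 45814 = 28*(64 + 192) + 45814 = 28*256 + 45814 = 7168 + 45814 = 52982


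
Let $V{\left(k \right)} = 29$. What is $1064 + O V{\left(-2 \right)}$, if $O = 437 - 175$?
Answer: $8662$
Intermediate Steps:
$O = 262$ ($O = 437 - 175 = 262$)
$1064 + O V{\left(-2 \right)} = 1064 + 262 \cdot 29 = 1064 + 7598 = 8662$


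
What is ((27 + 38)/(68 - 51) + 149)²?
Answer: 6749604/289 ≈ 23355.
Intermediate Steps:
((27 + 38)/(68 - 51) + 149)² = (65/17 + 149)² = (2598/17)² = 6749604/289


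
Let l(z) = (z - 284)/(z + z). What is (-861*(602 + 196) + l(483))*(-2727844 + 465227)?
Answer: 214533957788419/138 ≈ 1.5546e+12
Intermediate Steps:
l(z) = (-284 + z)/(2*z) (l(z) = (-284 + z)/((2*z)) = (-284 + z)*(1/(2*z)) = (-284 + z)/(2*z))
(-861*(602 + 196) + l(483))*(-2727844 + 465227) = (-861*(602 + 196) + (1/2)*(-284 + 483)/483)*(-2727844 + 465227) = (-861*798 + (1/2)*(1/483)*199)*(-2262617) = (-687078 + 199/966)*(-2262617) = -663717149/966*(-2262617) = 214533957788419/138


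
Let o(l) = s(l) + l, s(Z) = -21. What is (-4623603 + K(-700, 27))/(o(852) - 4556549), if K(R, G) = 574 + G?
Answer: 2311501/2277859 ≈ 1.0148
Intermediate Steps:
o(l) = -21 + l
(-4623603 + K(-700, 27))/(o(852) - 4556549) = (-4623603 + (574 + 27))/((-21 + 852) - 4556549) = (-4623603 + 601)/(831 - 4556549) = -4623002/(-4555718) = -4623002*(-1/4555718) = 2311501/2277859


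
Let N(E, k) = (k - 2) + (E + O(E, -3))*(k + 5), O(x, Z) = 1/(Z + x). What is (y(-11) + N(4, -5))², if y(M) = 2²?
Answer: 9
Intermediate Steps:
y(M) = 4
N(E, k) = -2 + k + (5 + k)*(E + 1/(-3 + E)) (N(E, k) = (k - 2) + (E + 1/(-3 + E))*(k + 5) = (-2 + k) + (E + 1/(-3 + E))*(5 + k) = (-2 + k) + (5 + k)*(E + 1/(-3 + E)) = -2 + k + (5 + k)*(E + 1/(-3 + E)))
(y(-11) + N(4, -5))² = (4 + (5 - 5 + (-3 + 4)*(-2 - 5 + 5*4 + 4*(-5)))/(-3 + 4))² = (4 + (5 - 5 + 1*(-2 - 5 + 20 - 20))/1)² = (4 + 1*(5 - 5 + 1*(-7)))² = (4 + 1*(5 - 5 - 7))² = (4 + 1*(-7))² = (4 - 7)² = (-3)² = 9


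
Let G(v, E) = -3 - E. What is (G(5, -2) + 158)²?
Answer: 24649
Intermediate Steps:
(G(5, -2) + 158)² = ((-3 - 1*(-2)) + 158)² = ((-3 + 2) + 158)² = (-1 + 158)² = 157² = 24649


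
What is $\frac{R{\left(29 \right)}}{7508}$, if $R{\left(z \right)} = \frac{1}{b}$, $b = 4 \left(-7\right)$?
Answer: $- \frac{1}{210224} \approx -4.7568 \cdot 10^{-6}$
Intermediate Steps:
$b = -28$
$R{\left(z \right)} = - \frac{1}{28}$ ($R{\left(z \right)} = \frac{1}{-28} = - \frac{1}{28}$)
$\frac{R{\left(29 \right)}}{7508} = - \frac{1}{28 \cdot 7508} = \left(- \frac{1}{28}\right) \frac{1}{7508} = - \frac{1}{210224}$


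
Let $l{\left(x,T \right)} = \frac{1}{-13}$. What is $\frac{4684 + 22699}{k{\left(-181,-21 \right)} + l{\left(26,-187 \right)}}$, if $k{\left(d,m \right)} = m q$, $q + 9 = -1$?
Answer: $\frac{355979}{2729} \approx 130.44$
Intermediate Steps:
$q = -10$ ($q = -9 - 1 = -10$)
$l{\left(x,T \right)} = - \frac{1}{13}$
$k{\left(d,m \right)} = - 10 m$ ($k{\left(d,m \right)} = m \left(-10\right) = - 10 m$)
$\frac{4684 + 22699}{k{\left(-181,-21 \right)} + l{\left(26,-187 \right)}} = \frac{4684 + 22699}{\left(-10\right) \left(-21\right) - \frac{1}{13}} = \frac{27383}{210 - \frac{1}{13}} = \frac{27383}{\frac{2729}{13}} = 27383 \cdot \frac{13}{2729} = \frac{355979}{2729}$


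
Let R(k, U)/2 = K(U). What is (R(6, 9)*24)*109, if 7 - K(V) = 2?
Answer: 26160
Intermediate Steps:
K(V) = 5 (K(V) = 7 - 1*2 = 7 - 2 = 5)
R(k, U) = 10 (R(k, U) = 2*5 = 10)
(R(6, 9)*24)*109 = (10*24)*109 = 240*109 = 26160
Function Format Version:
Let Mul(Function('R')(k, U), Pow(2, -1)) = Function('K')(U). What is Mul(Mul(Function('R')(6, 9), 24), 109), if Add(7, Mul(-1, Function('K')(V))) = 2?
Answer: 26160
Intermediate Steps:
Function('K')(V) = 5 (Function('K')(V) = Add(7, Mul(-1, 2)) = Add(7, -2) = 5)
Function('R')(k, U) = 10 (Function('R')(k, U) = Mul(2, 5) = 10)
Mul(Mul(Function('R')(6, 9), 24), 109) = Mul(Mul(10, 24), 109) = Mul(240, 109) = 26160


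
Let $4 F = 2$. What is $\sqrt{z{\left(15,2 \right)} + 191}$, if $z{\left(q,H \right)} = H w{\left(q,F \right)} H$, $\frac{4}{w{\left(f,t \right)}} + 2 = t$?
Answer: $\frac{\sqrt{1623}}{3} \approx 13.429$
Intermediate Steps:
$F = \frac{1}{2}$ ($F = \frac{1}{4} \cdot 2 = \frac{1}{2} \approx 0.5$)
$w{\left(f,t \right)} = \frac{4}{-2 + t}$
$z{\left(q,H \right)} = - \frac{8 H^{2}}{3}$ ($z{\left(q,H \right)} = H \frac{4}{-2 + \frac{1}{2}} H = H \frac{4}{- \frac{3}{2}} H = H 4 \left(- \frac{2}{3}\right) H = H \left(- \frac{8}{3}\right) H = - \frac{8 H}{3} H = - \frac{8 H^{2}}{3}$)
$\sqrt{z{\left(15,2 \right)} + 191} = \sqrt{- \frac{8 \cdot 2^{2}}{3} + 191} = \sqrt{\left(- \frac{8}{3}\right) 4 + 191} = \sqrt{- \frac{32}{3} + 191} = \sqrt{\frac{541}{3}} = \frac{\sqrt{1623}}{3}$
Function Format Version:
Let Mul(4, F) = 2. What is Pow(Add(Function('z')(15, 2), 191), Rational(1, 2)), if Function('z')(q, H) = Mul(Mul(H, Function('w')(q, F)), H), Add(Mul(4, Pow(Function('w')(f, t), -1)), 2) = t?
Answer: Mul(Rational(1, 3), Pow(1623, Rational(1, 2))) ≈ 13.429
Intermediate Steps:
F = Rational(1, 2) (F = Mul(Rational(1, 4), 2) = Rational(1, 2) ≈ 0.50000)
Function('w')(f, t) = Mul(4, Pow(Add(-2, t), -1))
Function('z')(q, H) = Mul(Rational(-8, 3), Pow(H, 2)) (Function('z')(q, H) = Mul(Mul(H, Mul(4, Pow(Add(-2, Rational(1, 2)), -1))), H) = Mul(Mul(H, Mul(4, Pow(Rational(-3, 2), -1))), H) = Mul(Mul(H, Mul(4, Rational(-2, 3))), H) = Mul(Mul(H, Rational(-8, 3)), H) = Mul(Mul(Rational(-8, 3), H), H) = Mul(Rational(-8, 3), Pow(H, 2)))
Pow(Add(Function('z')(15, 2), 191), Rational(1, 2)) = Pow(Add(Mul(Rational(-8, 3), Pow(2, 2)), 191), Rational(1, 2)) = Pow(Add(Mul(Rational(-8, 3), 4), 191), Rational(1, 2)) = Pow(Add(Rational(-32, 3), 191), Rational(1, 2)) = Pow(Rational(541, 3), Rational(1, 2)) = Mul(Rational(1, 3), Pow(1623, Rational(1, 2)))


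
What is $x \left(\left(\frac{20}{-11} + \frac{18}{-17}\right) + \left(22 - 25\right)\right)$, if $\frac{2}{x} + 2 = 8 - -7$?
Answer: $- \frac{2198}{2431} \approx -0.90415$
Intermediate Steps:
$x = \frac{2}{13}$ ($x = \frac{2}{-2 + \left(8 - -7\right)} = \frac{2}{-2 + \left(8 + 7\right)} = \frac{2}{-2 + 15} = \frac{2}{13} \approx 0.15385$)
$x \left(\left(\frac{20}{-11} + \frac{18}{-17}\right) + \left(22 - 25\right)\right) = \frac{2 \left(\left(\frac{20}{-11} + \frac{18}{-17}\right) + \left(22 - 25\right)\right)}{13} = \frac{2 \left(\left(20 \left(- \frac{1}{11}\right) + 18 \left(- \frac{1}{17}\right)\right) + \left(22 - 25\right)\right)}{13} = \frac{2 \left(\left(- \frac{20}{11} - \frac{18}{17}\right) - 3\right)}{13} = \frac{2 \left(- \frac{538}{187} - 3\right)}{13} = \frac{2}{13} \left(- \frac{1099}{187}\right) = - \frac{2198}{2431}$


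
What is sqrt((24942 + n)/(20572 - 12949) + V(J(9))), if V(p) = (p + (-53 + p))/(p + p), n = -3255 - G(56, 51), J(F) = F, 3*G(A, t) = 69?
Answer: sqrt(191562)/462 ≈ 0.94736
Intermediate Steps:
G(A, t) = 23 (G(A, t) = (1/3)*69 = 23)
n = -3278 (n = -3255 - 1*23 = -3255 - 23 = -3278)
V(p) = (-53 + 2*p)/(2*p) (V(p) = (-53 + 2*p)/((2*p)) = (-53 + 2*p)*(1/(2*p)) = (-53 + 2*p)/(2*p))
sqrt((24942 + n)/(20572 - 12949) + V(J(9))) = sqrt((24942 - 3278)/(20572 - 12949) + (-53/2 + 9)/9) = sqrt(21664/7623 + (1/9)*(-35/2)) = sqrt(21664*(1/7623) - 35/18) = sqrt(21664/7623 - 35/18) = sqrt(4561/5082) = sqrt(191562)/462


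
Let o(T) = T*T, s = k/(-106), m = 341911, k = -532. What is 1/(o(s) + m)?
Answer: 2809/960498755 ≈ 2.9245e-6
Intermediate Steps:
s = 266/53 (s = -532/(-106) = -532*(-1/106) = 266/53 ≈ 5.0189)
o(T) = T²
1/(o(s) + m) = 1/((266/53)² + 341911) = 1/(70756/2809 + 341911) = 1/(960498755/2809) = 2809/960498755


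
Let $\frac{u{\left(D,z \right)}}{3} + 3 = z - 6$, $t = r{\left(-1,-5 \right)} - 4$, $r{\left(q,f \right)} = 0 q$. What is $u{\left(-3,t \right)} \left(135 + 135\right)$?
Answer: $-10530$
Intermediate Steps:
$r{\left(q,f \right)} = 0$
$t = -4$ ($t = 0 - 4 = -4$)
$u{\left(D,z \right)} = -27 + 3 z$ ($u{\left(D,z \right)} = -9 + 3 \left(z - 6\right) = -9 + 3 \left(-6 + z\right) = -9 + \left(-18 + 3 z\right) = -27 + 3 z$)
$u{\left(-3,t \right)} \left(135 + 135\right) = \left(-27 + 3 \left(-4\right)\right) \left(135 + 135\right) = \left(-27 - 12\right) 270 = \left(-39\right) 270 = -10530$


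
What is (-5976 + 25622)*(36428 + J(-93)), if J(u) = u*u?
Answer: 885582742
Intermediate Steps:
J(u) = u²
(-5976 + 25622)*(36428 + J(-93)) = (-5976 + 25622)*(36428 + (-93)²) = 19646*(36428 + 8649) = 19646*45077 = 885582742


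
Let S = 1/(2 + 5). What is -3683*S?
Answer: -3683/7 ≈ -526.14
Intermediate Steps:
S = ⅐ (S = 1/7 = ⅐ ≈ 0.14286)
-3683*S = -3683/7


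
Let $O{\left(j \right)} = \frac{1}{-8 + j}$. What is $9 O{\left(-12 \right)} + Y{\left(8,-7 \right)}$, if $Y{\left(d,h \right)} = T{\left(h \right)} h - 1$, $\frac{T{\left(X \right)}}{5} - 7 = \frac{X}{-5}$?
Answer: $- \frac{5909}{20} \approx -295.45$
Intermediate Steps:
$T{\left(X \right)} = 35 - X$ ($T{\left(X \right)} = 35 + 5 \frac{X}{-5} = 35 + 5 X \left(- \frac{1}{5}\right) = 35 + 5 \left(- \frac{X}{5}\right) = 35 - X$)
$Y{\left(d,h \right)} = -1 + h \left(35 - h\right)$ ($Y{\left(d,h \right)} = \left(35 - h\right) h - 1 = h \left(35 - h\right) - 1 = -1 + h \left(35 - h\right)$)
$9 O{\left(-12 \right)} + Y{\left(8,-7 \right)} = \frac{9}{-8 - 12} - \left(1 - 7 \left(-35 - 7\right)\right) = \frac{9}{-20} - \left(1 - -294\right) = 9 \left(- \frac{1}{20}\right) - 295 = - \frac{9}{20} - 295 = - \frac{5909}{20}$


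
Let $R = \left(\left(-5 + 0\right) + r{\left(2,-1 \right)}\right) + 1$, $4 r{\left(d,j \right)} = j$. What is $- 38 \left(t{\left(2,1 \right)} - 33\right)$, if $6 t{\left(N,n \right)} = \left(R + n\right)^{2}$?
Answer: $\frac{56981}{48} \approx 1187.1$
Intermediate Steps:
$r{\left(d,j \right)} = \frac{j}{4}$
$R = - \frac{17}{4}$ ($R = \left(\left(-5 + 0\right) + \frac{1}{4} \left(-1\right)\right) + 1 = \left(-5 - \frac{1}{4}\right) + 1 = - \frac{21}{4} + 1 = - \frac{17}{4} \approx -4.25$)
$t{\left(N,n \right)} = \frac{\left(- \frac{17}{4} + n\right)^{2}}{6}$
$- 38 \left(t{\left(2,1 \right)} - 33\right) = - 38 \left(\frac{\left(-17 + 4 \cdot 1\right)^{2}}{96} - 33\right) = - 38 \left(\frac{\left(-17 + 4\right)^{2}}{96} - 33\right) = - 38 \left(\frac{\left(-13\right)^{2}}{96} - 33\right) = - 38 \left(\frac{1}{96} \cdot 169 - 33\right) = - 38 \left(\frac{169}{96} - 33\right) = \left(-38\right) \left(- \frac{2999}{96}\right) = \frac{56981}{48}$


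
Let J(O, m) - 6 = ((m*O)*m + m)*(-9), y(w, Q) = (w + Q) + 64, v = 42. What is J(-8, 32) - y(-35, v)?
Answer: 73375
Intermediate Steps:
y(w, Q) = 64 + Q + w (y(w, Q) = (Q + w) + 64 = 64 + Q + w)
J(O, m) = 6 - 9*m - 9*O*m² (J(O, m) = 6 + ((m*O)*m + m)*(-9) = 6 + ((O*m)*m + m)*(-9) = 6 + (O*m² + m)*(-9) = 6 + (m + O*m²)*(-9) = 6 + (-9*m - 9*O*m²) = 6 - 9*m - 9*O*m²)
J(-8, 32) - y(-35, v) = (6 - 9*32 - 9*(-8)*32²) - (64 + 42 - 35) = (6 - 288 - 9*(-8)*1024) - 1*71 = (6 - 288 + 73728) - 71 = 73446 - 71 = 73375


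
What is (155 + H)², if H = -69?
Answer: 7396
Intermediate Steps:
(155 + H)² = (155 - 69)² = 86² = 7396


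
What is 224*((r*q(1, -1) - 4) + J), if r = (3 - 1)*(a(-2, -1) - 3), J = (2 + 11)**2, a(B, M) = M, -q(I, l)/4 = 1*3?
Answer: 58464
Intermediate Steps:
q(I, l) = -12 (q(I, l) = -4*3 = -12)
J = 169 (J = 13**2 = 169)
r = -8 (r = (3 - 1)*(-1 - 3) = 2*(-4) = -8)
224*((r*q(1, -1) - 4) + J) = 224*((-8*(-12) - 4) + 169) = 224*((96 - 4) + 169) = 224*(92 + 169) = 224*261 = 58464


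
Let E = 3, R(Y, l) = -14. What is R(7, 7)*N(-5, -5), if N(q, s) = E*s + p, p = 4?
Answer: 154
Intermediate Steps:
N(q, s) = 4 + 3*s (N(q, s) = 3*s + 4 = 4 + 3*s)
R(7, 7)*N(-5, -5) = -14*(4 + 3*(-5)) = -14*(4 - 15) = -14*(-11) = 154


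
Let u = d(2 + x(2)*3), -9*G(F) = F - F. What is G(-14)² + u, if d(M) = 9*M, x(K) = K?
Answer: 72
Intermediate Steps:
G(F) = 0 (G(F) = -(F - F)/9 = -⅑*0 = 0)
u = 72 (u = 9*(2 + 2*3) = 9*(2 + 6) = 9*8 = 72)
G(-14)² + u = 0² + 72 = 0 + 72 = 72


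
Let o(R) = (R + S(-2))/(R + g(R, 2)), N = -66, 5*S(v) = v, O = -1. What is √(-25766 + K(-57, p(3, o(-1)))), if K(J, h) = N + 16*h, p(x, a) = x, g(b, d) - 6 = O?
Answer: 2*I*√6446 ≈ 160.57*I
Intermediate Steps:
S(v) = v/5
g(b, d) = 5 (g(b, d) = 6 - 1 = 5)
o(R) = (-⅖ + R)/(5 + R) (o(R) = (R + (⅕)*(-2))/(R + 5) = (R - ⅖)/(5 + R) = (-⅖ + R)/(5 + R))
K(J, h) = -66 + 16*h
√(-25766 + K(-57, p(3, o(-1)))) = √(-25766 + (-66 + 16*3)) = √(-25766 + (-66 + 48)) = √(-25766 - 18) = √(-25784) = 2*I*√6446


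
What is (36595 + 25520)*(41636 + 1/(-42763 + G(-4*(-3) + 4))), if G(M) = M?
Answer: 36851050754155/14249 ≈ 2.5862e+9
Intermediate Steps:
(36595 + 25520)*(41636 + 1/(-42763 + G(-4*(-3) + 4))) = (36595 + 25520)*(41636 + 1/(-42763 + (-4*(-3) + 4))) = 62115*(41636 + 1/(-42763 + (12 + 4))) = 62115*(41636 + 1/(-42763 + 16)) = 62115*(41636 + 1/(-42747)) = 62115*(41636 - 1/42747) = 62115*(1779814091/42747) = 36851050754155/14249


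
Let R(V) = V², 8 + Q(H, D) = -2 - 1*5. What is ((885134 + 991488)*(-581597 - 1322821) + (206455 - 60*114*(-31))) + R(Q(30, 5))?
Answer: -3573872297276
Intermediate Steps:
Q(H, D) = -15 (Q(H, D) = -8 + (-2 - 1*5) = -8 + (-2 - 5) = -8 - 7 = -15)
((885134 + 991488)*(-581597 - 1322821) + (206455 - 60*114*(-31))) + R(Q(30, 5)) = ((885134 + 991488)*(-581597 - 1322821) + (206455 - 60*114*(-31))) + (-15)² = (1876622*(-1904418) + (206455 - 6840*(-31))) + 225 = (-3573872715996 + (206455 - 1*(-212040))) + 225 = (-3573872715996 + (206455 + 212040)) + 225 = (-3573872715996 + 418495) + 225 = -3573872297501 + 225 = -3573872297276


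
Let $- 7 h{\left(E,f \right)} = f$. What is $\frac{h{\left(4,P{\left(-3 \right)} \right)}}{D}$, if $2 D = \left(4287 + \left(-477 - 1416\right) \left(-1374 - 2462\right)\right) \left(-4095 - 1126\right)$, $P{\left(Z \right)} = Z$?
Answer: $- \frac{2}{88514823915} \approx -2.2595 \cdot 10^{-11}$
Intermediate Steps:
$h{\left(E,f \right)} = - \frac{f}{7}$
$D = - \frac{37934924535}{2}$ ($D = \frac{\left(4287 + \left(-477 - 1416\right) \left(-1374 - 2462\right)\right) \left(-4095 - 1126\right)}{2} = \frac{\left(4287 - -7261548\right) \left(-5221\right)}{2} = \frac{\left(4287 + 7261548\right) \left(-5221\right)}{2} = \frac{7265835 \left(-5221\right)}{2} = \frac{1}{2} \left(-37934924535\right) = - \frac{37934924535}{2} \approx -1.8967 \cdot 10^{10}$)
$\frac{h{\left(4,P{\left(-3 \right)} \right)}}{D} = \frac{\left(- \frac{1}{7}\right) \left(-3\right)}{- \frac{37934924535}{2}} = \frac{3}{7} \left(- \frac{2}{37934924535}\right) = - \frac{2}{88514823915}$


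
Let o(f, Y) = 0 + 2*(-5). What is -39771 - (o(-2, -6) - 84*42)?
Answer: -36233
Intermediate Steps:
o(f, Y) = -10 (o(f, Y) = 0 - 10 = -10)
-39771 - (o(-2, -6) - 84*42) = -39771 - (-10 - 84*42) = -39771 - (-10 - 3528) = -39771 - 1*(-3538) = -39771 + 3538 = -36233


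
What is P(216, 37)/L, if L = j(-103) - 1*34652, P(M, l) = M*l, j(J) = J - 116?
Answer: -7992/34871 ≈ -0.22919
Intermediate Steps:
j(J) = -116 + J
L = -34871 (L = (-116 - 103) - 1*34652 = -219 - 34652 = -34871)
P(216, 37)/L = (216*37)/(-34871) = 7992*(-1/34871) = -7992/34871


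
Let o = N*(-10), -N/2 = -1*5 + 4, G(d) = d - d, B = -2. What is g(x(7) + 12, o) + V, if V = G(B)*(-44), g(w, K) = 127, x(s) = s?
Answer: 127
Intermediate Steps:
G(d) = 0
N = 2 (N = -2*(-1*5 + 4) = -2*(-5 + 4) = -2*(-1) = 2)
o = -20 (o = 2*(-10) = -20)
V = 0 (V = 0*(-44) = 0)
g(x(7) + 12, o) + V = 127 + 0 = 127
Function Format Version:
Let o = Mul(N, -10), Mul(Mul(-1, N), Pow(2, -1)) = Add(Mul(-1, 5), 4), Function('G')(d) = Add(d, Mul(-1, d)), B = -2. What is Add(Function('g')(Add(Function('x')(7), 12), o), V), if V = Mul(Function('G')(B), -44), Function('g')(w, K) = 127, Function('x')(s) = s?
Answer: 127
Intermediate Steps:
Function('G')(d) = 0
N = 2 (N = Mul(-2, Add(Mul(-1, 5), 4)) = Mul(-2, Add(-5, 4)) = Mul(-2, -1) = 2)
o = -20 (o = Mul(2, -10) = -20)
V = 0 (V = Mul(0, -44) = 0)
Add(Function('g')(Add(Function('x')(7), 12), o), V) = Add(127, 0) = 127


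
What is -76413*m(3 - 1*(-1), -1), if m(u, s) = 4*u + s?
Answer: -1146195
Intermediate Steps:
m(u, s) = s + 4*u
-76413*m(3 - 1*(-1), -1) = -76413*(-1 + 4*(3 - 1*(-1))) = -76413*(-1 + 4*(3 + 1)) = -76413*(-1 + 4*4) = -76413*(-1 + 16) = -76413*15 = -1146195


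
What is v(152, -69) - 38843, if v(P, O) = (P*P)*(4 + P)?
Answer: 3565381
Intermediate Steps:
v(P, O) = P²*(4 + P)
v(152, -69) - 38843 = 152²*(4 + 152) - 38843 = 23104*156 - 38843 = 3604224 - 38843 = 3565381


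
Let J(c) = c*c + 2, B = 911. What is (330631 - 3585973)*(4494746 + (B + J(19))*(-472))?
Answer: -12674407138956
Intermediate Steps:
J(c) = 2 + c² (J(c) = c² + 2 = 2 + c²)
(330631 - 3585973)*(4494746 + (B + J(19))*(-472)) = (330631 - 3585973)*(4494746 + (911 + (2 + 19²))*(-472)) = -3255342*(4494746 + (911 + (2 + 361))*(-472)) = -3255342*(4494746 + (911 + 363)*(-472)) = -3255342*(4494746 + 1274*(-472)) = -3255342*(4494746 - 601328) = -3255342*3893418 = -12674407138956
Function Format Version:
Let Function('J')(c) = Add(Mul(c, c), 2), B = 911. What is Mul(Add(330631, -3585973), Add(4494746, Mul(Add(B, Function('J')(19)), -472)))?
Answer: -12674407138956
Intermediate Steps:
Function('J')(c) = Add(2, Pow(c, 2)) (Function('J')(c) = Add(Pow(c, 2), 2) = Add(2, Pow(c, 2)))
Mul(Add(330631, -3585973), Add(4494746, Mul(Add(B, Function('J')(19)), -472))) = Mul(Add(330631, -3585973), Add(4494746, Mul(Add(911, Add(2, Pow(19, 2))), -472))) = Mul(-3255342, Add(4494746, Mul(Add(911, Add(2, 361)), -472))) = Mul(-3255342, Add(4494746, Mul(Add(911, 363), -472))) = Mul(-3255342, Add(4494746, Mul(1274, -472))) = Mul(-3255342, Add(4494746, -601328)) = Mul(-3255342, 3893418) = -12674407138956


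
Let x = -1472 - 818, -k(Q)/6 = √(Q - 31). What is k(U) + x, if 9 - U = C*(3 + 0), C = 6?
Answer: -2290 - 12*I*√10 ≈ -2290.0 - 37.947*I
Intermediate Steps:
U = -9 (U = 9 - 6*(3 + 0) = 9 - 6*3 = 9 - 1*18 = 9 - 18 = -9)
k(Q) = -6*√(-31 + Q) (k(Q) = -6*√(Q - 31) = -6*√(-31 + Q))
x = -2290
k(U) + x = -6*√(-31 - 9) - 2290 = -12*I*√10 - 2290 = -2290 - 12*I*√10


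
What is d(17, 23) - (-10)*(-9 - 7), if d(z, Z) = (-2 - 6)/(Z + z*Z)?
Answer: -33124/207 ≈ -160.02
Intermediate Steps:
d(z, Z) = -8/(Z + Z*z)
d(17, 23) - (-10)*(-9 - 7) = -8/(23*(1 + 17)) - (-10)*(-9 - 7) = -8*1/23/18 - (-10)*(-16) = -8*1/23*1/18 - 1*160 = -4/207 - 160 = -33124/207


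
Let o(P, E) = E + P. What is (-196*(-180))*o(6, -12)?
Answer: -211680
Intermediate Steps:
(-196*(-180))*o(6, -12) = (-196*(-180))*(-12 + 6) = 35280*(-6) = -211680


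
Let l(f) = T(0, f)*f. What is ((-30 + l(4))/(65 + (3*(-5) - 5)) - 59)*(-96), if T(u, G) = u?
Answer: 5728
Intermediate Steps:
l(f) = 0 (l(f) = 0*f = 0)
((-30 + l(4))/(65 + (3*(-5) - 5)) - 59)*(-96) = ((-30 + 0)/(65 + (3*(-5) - 5)) - 59)*(-96) = (-30/(65 + (-15 - 5)) - 59)*(-96) = (-30/(65 - 20) - 59)*(-96) = (-30/45 - 59)*(-96) = (-30*1/45 - 59)*(-96) = (-⅔ - 59)*(-96) = -179/3*(-96) = 5728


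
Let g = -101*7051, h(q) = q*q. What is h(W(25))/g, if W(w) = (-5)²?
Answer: -625/712151 ≈ -0.00087762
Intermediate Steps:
W(w) = 25
h(q) = q²
g = -712151
h(W(25))/g = 25²/(-712151) = 625*(-1/712151) = -625/712151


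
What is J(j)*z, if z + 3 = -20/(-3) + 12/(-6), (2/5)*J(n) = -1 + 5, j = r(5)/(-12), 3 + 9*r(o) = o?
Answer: 50/3 ≈ 16.667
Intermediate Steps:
r(o) = -⅓ + o/9
j = -1/54 (j = (-⅓ + (⅑)*5)/(-12) = (-⅓ + 5/9)*(-1/12) = (2/9)*(-1/12) = -1/54 ≈ -0.018519)
J(n) = 10 (J(n) = 5*(-1 + 5)/2 = (5/2)*4 = 10)
z = 5/3 (z = -3 + (-20/(-3) + 12/(-6)) = -3 + (-20*(-⅓) + 12*(-⅙)) = -3 + (20/3 - 2) = -3 + 14/3 = 5/3 ≈ 1.6667)
J(j)*z = 10*(5/3) = 50/3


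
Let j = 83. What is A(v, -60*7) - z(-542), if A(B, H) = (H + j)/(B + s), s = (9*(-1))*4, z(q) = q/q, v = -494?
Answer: -193/530 ≈ -0.36415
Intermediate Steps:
z(q) = 1
s = -36 (s = -9*4 = -36)
A(B, H) = (83 + H)/(-36 + B) (A(B, H) = (H + 83)/(B - 36) = (83 + H)/(-36 + B))
A(v, -60*7) - z(-542) = (83 - 60*7)/(-36 - 494) - 1*1 = (83 - 420)/(-530) - 1 = -1/530*(-337) - 1 = 337/530 - 1 = -193/530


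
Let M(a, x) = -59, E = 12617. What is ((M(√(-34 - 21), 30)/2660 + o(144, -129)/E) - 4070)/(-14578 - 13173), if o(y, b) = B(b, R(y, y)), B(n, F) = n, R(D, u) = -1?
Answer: 136595252943/931357416220 ≈ 0.14666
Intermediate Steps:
o(y, b) = b
((M(√(-34 - 21), 30)/2660 + o(144, -129)/E) - 4070)/(-14578 - 13173) = ((-59/2660 - 129/12617) - 4070)/(-14578 - 13173) = ((-59*1/2660 - 129*1/12617) - 4070)/(-27751) = ((-59/2660 - 129/12617) - 4070)*(-1/27751) = (-1087543/33561220 - 4070)*(-1/27751) = -136595252943/33561220*(-1/27751) = 136595252943/931357416220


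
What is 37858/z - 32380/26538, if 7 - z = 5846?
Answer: -596871212/77477691 ≈ -7.7038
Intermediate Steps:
z = -5839 (z = 7 - 1*5846 = 7 - 5846 = -5839)
37858/z - 32380/26538 = 37858/(-5839) - 32380/26538 = 37858*(-1/5839) - 32380*1/26538 = -37858/5839 - 16190/13269 = -596871212/77477691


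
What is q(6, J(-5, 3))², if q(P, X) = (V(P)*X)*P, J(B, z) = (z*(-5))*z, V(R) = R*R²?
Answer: 3401222400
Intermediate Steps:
V(R) = R³
J(B, z) = -5*z² (J(B, z) = (-5*z)*z = -5*z²)
q(P, X) = X*P⁴ (q(P, X) = (P³*X)*P = (X*P³)*P = X*P⁴)
q(6, J(-5, 3))² = (-5*3²*6⁴)² = (-5*9*1296)² = (-45*1296)² = (-58320)² = 3401222400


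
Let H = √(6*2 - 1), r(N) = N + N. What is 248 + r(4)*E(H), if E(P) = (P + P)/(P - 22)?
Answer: 10648/43 - 32*√11/43 ≈ 245.16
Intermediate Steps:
r(N) = 2*N
H = √11 (H = √(12 - 1) = √11 ≈ 3.3166)
E(P) = 2*P/(-22 + P) (E(P) = (2*P)/(-22 + P) = 2*P/(-22 + P))
248 + r(4)*E(H) = 248 + (2*4)*(2*√11/(-22 + √11)) = 248 + 8*(2*√11/(-22 + √11)) = 248 + 16*√11/(-22 + √11)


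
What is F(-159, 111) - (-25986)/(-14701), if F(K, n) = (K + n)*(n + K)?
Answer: 554838/241 ≈ 2302.2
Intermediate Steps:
F(K, n) = (K + n)² (F(K, n) = (K + n)*(K + n) = (K + n)²)
F(-159, 111) - (-25986)/(-14701) = (-159 + 111)² - (-25986)/(-14701) = (-48)² - (-25986)*(-1)/14701 = 2304 - 1*426/241 = 2304 - 426/241 = 554838/241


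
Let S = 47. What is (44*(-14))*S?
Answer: -28952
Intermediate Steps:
(44*(-14))*S = (44*(-14))*47 = -616*47 = -28952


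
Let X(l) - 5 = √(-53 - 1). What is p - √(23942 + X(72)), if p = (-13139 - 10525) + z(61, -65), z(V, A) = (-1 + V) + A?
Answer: -23669 - √(23947 + 3*I*√6) ≈ -23824.0 - 0.023743*I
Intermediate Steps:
z(V, A) = -1 + A + V
p = -23669 (p = (-13139 - 10525) + (-1 - 65 + 61) = -23664 - 5 = -23669)
X(l) = 5 + 3*I*√6 (X(l) = 5 + √(-53 - 1) = 5 + √(-54) = 5 + 3*I*√6)
p - √(23942 + X(72)) = -23669 - √(23942 + (5 + 3*I*√6)) = -23669 - √(23947 + 3*I*√6)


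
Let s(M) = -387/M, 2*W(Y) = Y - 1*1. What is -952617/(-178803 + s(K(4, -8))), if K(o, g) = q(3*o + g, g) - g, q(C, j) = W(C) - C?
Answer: 3492929/655869 ≈ 5.3257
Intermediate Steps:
W(Y) = -½ + Y/2 (W(Y) = (Y - 1*1)/2 = (Y - 1)/2 = (-1 + Y)/2 = -½ + Y/2)
q(C, j) = -½ - C/2 (q(C, j) = (-½ + C/2) - C = -½ - C/2)
K(o, g) = -½ - 3*g/2 - 3*o/2 (K(o, g) = (-½ - (3*o + g)/2) - g = (-½ - (g + 3*o)/2) - g = (-½ + (-3*o/2 - g/2)) - g = (-½ - 3*o/2 - g/2) - g = -½ - 3*g/2 - 3*o/2)
-952617/(-178803 + s(K(4, -8))) = -952617/(-178803 - 387/(-½ - 3/2*(-8) - 3/2*4)) = -952617/(-178803 - 387/(-½ + 12 - 6)) = -952617/(-178803 - 387/11/2) = -952617/(-178803 - 387*2/11) = -952617/(-178803 - 774/11) = -952617/(-1967607/11) = -952617*(-11/1967607) = 3492929/655869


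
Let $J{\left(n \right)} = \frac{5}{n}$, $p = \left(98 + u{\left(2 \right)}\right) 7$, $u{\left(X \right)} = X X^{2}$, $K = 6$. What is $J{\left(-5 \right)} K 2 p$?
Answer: $-8904$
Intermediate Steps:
$u{\left(X \right)} = X^{3}$
$p = 742$ ($p = \left(98 + 2^{3}\right) 7 = \left(98 + 8\right) 7 = 106 \cdot 7 = 742$)
$J{\left(-5 \right)} K 2 p = \frac{5}{-5} \cdot 6 \cdot 2 \cdot 742 = 5 \left(- \frac{1}{5}\right) 6 \cdot 2 \cdot 742 = \left(-1\right) 6 \cdot 2 \cdot 742 = \left(-6\right) 2 \cdot 742 = \left(-12\right) 742 = -8904$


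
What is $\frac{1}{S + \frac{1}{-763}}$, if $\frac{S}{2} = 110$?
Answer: $\frac{763}{167859} \approx 0.0045455$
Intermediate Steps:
$S = 220$ ($S = 2 \cdot 110 = 220$)
$\frac{1}{S + \frac{1}{-763}} = \frac{1}{220 + \frac{1}{-763}} = \frac{1}{220 - \frac{1}{763}} = \frac{1}{\frac{167859}{763}} = \frac{763}{167859}$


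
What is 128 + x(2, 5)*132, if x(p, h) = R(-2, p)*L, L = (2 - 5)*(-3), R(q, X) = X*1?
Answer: 2504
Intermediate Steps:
R(q, X) = X
L = 9 (L = -3*(-3) = 9)
x(p, h) = 9*p (x(p, h) = p*9 = 9*p)
128 + x(2, 5)*132 = 128 + (9*2)*132 = 128 + 18*132 = 128 + 2376 = 2504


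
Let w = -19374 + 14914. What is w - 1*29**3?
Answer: -28849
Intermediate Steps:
w = -4460
w - 1*29**3 = -4460 - 1*29**3 = -4460 - 1*24389 = -4460 - 24389 = -28849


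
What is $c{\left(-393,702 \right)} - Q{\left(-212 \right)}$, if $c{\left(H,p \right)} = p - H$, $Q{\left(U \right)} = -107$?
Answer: $1202$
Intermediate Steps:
$c{\left(-393,702 \right)} - Q{\left(-212 \right)} = \left(702 - -393\right) - -107 = \left(702 + 393\right) + 107 = 1095 + 107 = 1202$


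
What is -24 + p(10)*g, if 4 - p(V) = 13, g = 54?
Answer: -510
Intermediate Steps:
p(V) = -9 (p(V) = 4 - 1*13 = 4 - 13 = -9)
-24 + p(10)*g = -24 - 9*54 = -24 - 486 = -510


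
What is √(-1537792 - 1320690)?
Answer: I*√2858482 ≈ 1690.7*I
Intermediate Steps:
√(-1537792 - 1320690) = √(-2858482) = I*√2858482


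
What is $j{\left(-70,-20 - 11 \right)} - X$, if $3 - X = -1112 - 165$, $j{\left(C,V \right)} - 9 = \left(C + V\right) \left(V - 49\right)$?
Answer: $6809$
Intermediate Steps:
$j{\left(C,V \right)} = 9 + \left(-49 + V\right) \left(C + V\right)$ ($j{\left(C,V \right)} = 9 + \left(C + V\right) \left(V - 49\right) = 9 + \left(C + V\right) \left(-49 + V\right) = 9 + \left(-49 + V\right) \left(C + V\right)$)
$X = 1280$ ($X = 3 - \left(-1112 - 165\right) = 3 - -1277 = 3 + 1277 = 1280$)
$j{\left(-70,-20 - 11 \right)} - X = \left(9 + \left(-20 - 11\right)^{2} - -3430 - 49 \left(-20 - 11\right) - 70 \left(-20 - 11\right)\right) - 1280 = \left(9 + \left(-20 - 11\right)^{2} + 3430 - 49 \left(-20 - 11\right) - 70 \left(-20 - 11\right)\right) - 1280 = \left(9 + \left(-31\right)^{2} + 3430 - -1519 - -2170\right) - 1280 = \left(9 + 961 + 3430 + 1519 + 2170\right) - 1280 = 8089 - 1280 = 6809$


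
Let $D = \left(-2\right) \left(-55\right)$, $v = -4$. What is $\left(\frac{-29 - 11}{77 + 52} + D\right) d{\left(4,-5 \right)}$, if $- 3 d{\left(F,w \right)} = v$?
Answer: $\frac{56600}{387} \approx 146.25$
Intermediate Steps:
$d{\left(F,w \right)} = \frac{4}{3}$ ($d{\left(F,w \right)} = \left(- \frac{1}{3}\right) \left(-4\right) = \frac{4}{3}$)
$D = 110$
$\left(\frac{-29 - 11}{77 + 52} + D\right) d{\left(4,-5 \right)} = \left(\frac{-29 - 11}{77 + 52} + 110\right) \frac{4}{3} = \left(- \frac{40}{129} + 110\right) \frac{4}{3} = \frac{14150}{129} \cdot \frac{4}{3} = \frac{56600}{387}$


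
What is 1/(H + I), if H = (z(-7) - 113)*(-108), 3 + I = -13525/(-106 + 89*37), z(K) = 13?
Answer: 3187/34396514 ≈ 9.2655e-5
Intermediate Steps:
I = -23086/3187 (I = -3 - 13525/(-106 + 89*37) = -3 - 13525/(-106 + 3293) = -3 - 13525/3187 = -23086/3187 ≈ -7.2438)
H = 10800 (H = (13 - 113)*(-108) = -100*(-108) = 10800)
1/(H + I) = 1/(10800 - 23086/3187) = 1/(34396514/3187) = 3187/34396514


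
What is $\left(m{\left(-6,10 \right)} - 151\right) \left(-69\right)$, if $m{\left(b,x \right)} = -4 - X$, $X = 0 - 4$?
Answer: $10419$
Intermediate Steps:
$X = -4$ ($X = 0 - 4 = -4$)
$m{\left(b,x \right)} = 0$ ($m{\left(b,x \right)} = -4 - -4 = -4 + 4 = 0$)
$\left(m{\left(-6,10 \right)} - 151\right) \left(-69\right) = \left(0 - 151\right) \left(-69\right) = \left(-151\right) \left(-69\right) = 10419$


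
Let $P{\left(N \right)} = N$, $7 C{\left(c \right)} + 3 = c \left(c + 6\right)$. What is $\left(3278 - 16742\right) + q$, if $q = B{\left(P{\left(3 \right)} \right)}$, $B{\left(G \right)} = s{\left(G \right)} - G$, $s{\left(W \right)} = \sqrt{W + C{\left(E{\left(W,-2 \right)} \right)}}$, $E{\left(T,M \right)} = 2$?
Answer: $-13467 + \frac{\sqrt{238}}{7} \approx -13465.0$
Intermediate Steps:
$C{\left(c \right)} = - \frac{3}{7} + \frac{c \left(6 + c\right)}{7}$ ($C{\left(c \right)} = - \frac{3}{7} + \frac{c \left(c + 6\right)}{7} = - \frac{3}{7} + \frac{c \left(6 + c\right)}{7}$)
$s{\left(W \right)} = \sqrt{\frac{13}{7} + W}$ ($s{\left(W \right)} = \sqrt{W + \left(- \frac{3}{7} + \frac{2^{2}}{7} + \frac{6}{7} \cdot 2\right)} = \sqrt{W + \left(- \frac{3}{7} + \frac{1}{7} \cdot 4 + \frac{12}{7}\right)} = \sqrt{W + \left(- \frac{3}{7} + \frac{4}{7} + \frac{12}{7}\right)} = \sqrt{W + \frac{13}{7}} = \sqrt{\frac{13}{7} + W}$)
$B{\left(G \right)} = - G + \frac{\sqrt{91 + 49 G}}{7}$ ($B{\left(G \right)} = \frac{\sqrt{91 + 49 G}}{7} - G = - G + \frac{\sqrt{91 + 49 G}}{7}$)
$q = -3 + \frac{\sqrt{238}}{7}$ ($q = \left(-1\right) 3 + \frac{\sqrt{91 + 49 \cdot 3}}{7} = -3 + \frac{\sqrt{91 + 147}}{7} = -3 + \frac{\sqrt{238}}{7} \approx -0.79611$)
$\left(3278 - 16742\right) + q = \left(3278 - 16742\right) - \left(3 - \frac{\sqrt{238}}{7}\right) = -13464 - \left(3 - \frac{\sqrt{238}}{7}\right) = -13467 + \frac{\sqrt{238}}{7}$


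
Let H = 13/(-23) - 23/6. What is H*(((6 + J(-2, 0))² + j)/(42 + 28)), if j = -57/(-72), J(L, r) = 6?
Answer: -421865/46368 ≈ -9.0982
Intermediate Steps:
j = 19/24 (j = -57*(-1/72) = 19/24 ≈ 0.79167)
H = -607/138 (H = 13*(-1/23) - 23*⅙ = -13/23 - 23/6 = -607/138 ≈ -4.3986)
H*(((6 + J(-2, 0))² + j)/(42 + 28)) = -607*((6 + 6)² + 19/24)/(138*(42 + 28)) = -607*(12² + 19/24)/(138*70) = -607*(144 + 19/24)/(138*70) = -2109325/(3312*70) = -607/138*695/336 = -421865/46368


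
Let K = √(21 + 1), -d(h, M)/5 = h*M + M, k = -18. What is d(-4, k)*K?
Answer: -270*√22 ≈ -1266.4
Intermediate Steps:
d(h, M) = -5*M - 5*M*h (d(h, M) = -5*(h*M + M) = -5*(M*h + M) = -5*(M + M*h) = -5*M - 5*M*h)
K = √22 ≈ 4.6904
d(-4, k)*K = (-5*(-18)*(1 - 4))*√22 = (-5*(-18)*(-3))*√22 = -270*√22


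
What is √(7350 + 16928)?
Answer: √24278 ≈ 155.81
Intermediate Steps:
√(7350 + 16928) = √24278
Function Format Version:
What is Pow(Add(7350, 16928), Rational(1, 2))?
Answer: Pow(24278, Rational(1, 2)) ≈ 155.81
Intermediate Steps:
Pow(Add(7350, 16928), Rational(1, 2)) = Pow(24278, Rational(1, 2))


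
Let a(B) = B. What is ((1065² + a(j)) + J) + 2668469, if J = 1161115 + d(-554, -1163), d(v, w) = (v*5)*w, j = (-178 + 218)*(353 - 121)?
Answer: 8194599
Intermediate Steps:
j = 9280 (j = 40*232 = 9280)
d(v, w) = 5*v*w (d(v, w) = (5*v)*w = 5*v*w)
J = 4382625 (J = 1161115 + 5*(-554)*(-1163) = 1161115 + 3221510 = 4382625)
((1065² + a(j)) + J) + 2668469 = ((1065² + 9280) + 4382625) + 2668469 = ((1134225 + 9280) + 4382625) + 2668469 = (1143505 + 4382625) + 2668469 = 5526130 + 2668469 = 8194599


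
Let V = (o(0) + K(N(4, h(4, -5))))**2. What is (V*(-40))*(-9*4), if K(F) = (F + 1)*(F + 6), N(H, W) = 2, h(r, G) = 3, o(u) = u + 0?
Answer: 829440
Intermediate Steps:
o(u) = u
K(F) = (1 + F)*(6 + F)
V = 576 (V = (0 + (6 + 2**2 + 7*2))**2 = (0 + (6 + 4 + 14))**2 = (0 + 24)**2 = 24**2 = 576)
(V*(-40))*(-9*4) = (576*(-40))*(-9*4) = -23040*(-36) = 829440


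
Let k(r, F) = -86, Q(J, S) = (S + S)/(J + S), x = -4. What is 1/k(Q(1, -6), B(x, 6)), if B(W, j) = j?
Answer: -1/86 ≈ -0.011628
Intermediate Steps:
Q(J, S) = 2*S/(J + S) (Q(J, S) = (2*S)/(J + S) = 2*S/(J + S))
1/k(Q(1, -6), B(x, 6)) = 1/(-86) = -1/86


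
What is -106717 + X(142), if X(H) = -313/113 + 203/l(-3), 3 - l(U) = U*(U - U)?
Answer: -36155063/339 ≈ -1.0665e+5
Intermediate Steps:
l(U) = 3 (l(U) = 3 - U*(U - U) = 3 - U*0 = 3 - 1*0 = 3 + 0 = 3)
X(H) = 22000/339 (X(H) = -313/113 + 203/3 = 22000/339)
-106717 + X(142) = -106717 + 22000/339 = -36155063/339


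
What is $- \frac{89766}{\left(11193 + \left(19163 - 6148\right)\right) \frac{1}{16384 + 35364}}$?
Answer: $- \frac{34155963}{178} \approx -1.9189 \cdot 10^{5}$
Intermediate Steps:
$- \frac{89766}{\left(11193 + \left(19163 - 6148\right)\right) \frac{1}{16384 + 35364}} = - \frac{89766}{\left(11193 + \left(19163 - 6148\right)\right) \frac{1}{51748}} = - \frac{89766}{\left(11193 + 13015\right) \frac{1}{51748}} = - \frac{89766}{24208 \cdot \frac{1}{51748}} = - \frac{89766}{\frac{356}{761}} = \left(-89766\right) \frac{761}{356} = - \frac{34155963}{178}$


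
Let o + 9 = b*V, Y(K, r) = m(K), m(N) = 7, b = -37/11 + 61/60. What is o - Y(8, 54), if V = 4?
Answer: -4189/165 ≈ -25.388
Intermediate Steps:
b = -1549/660 (b = -37*1/11 + 61*(1/60) = -37/11 + 61/60 = -1549/660 ≈ -2.3470)
Y(K, r) = 7
o = -3034/165 (o = -9 - 1549/660*4 = -9 - 1549/165 = -3034/165 ≈ -18.388)
o - Y(8, 54) = -3034/165 - 1*7 = -3034/165 - 7 = -4189/165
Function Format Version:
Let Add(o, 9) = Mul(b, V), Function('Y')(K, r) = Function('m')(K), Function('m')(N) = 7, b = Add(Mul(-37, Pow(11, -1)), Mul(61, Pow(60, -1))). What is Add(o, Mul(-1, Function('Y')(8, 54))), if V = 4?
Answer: Rational(-4189, 165) ≈ -25.388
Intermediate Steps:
b = Rational(-1549, 660) (b = Add(Mul(-37, Rational(1, 11)), Mul(61, Rational(1, 60))) = Add(Rational(-37, 11), Rational(61, 60)) = Rational(-1549, 660) ≈ -2.3470)
Function('Y')(K, r) = 7
o = Rational(-3034, 165) (o = Add(-9, Mul(Rational(-1549, 660), 4)) = Add(-9, Rational(-1549, 165)) = Rational(-3034, 165) ≈ -18.388)
Add(o, Mul(-1, Function('Y')(8, 54))) = Add(Rational(-3034, 165), Mul(-1, 7)) = Add(Rational(-3034, 165), -7) = Rational(-4189, 165)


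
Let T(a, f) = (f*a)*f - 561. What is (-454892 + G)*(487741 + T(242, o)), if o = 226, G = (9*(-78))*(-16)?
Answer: -5699953793520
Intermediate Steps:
G = 11232 (G = -702*(-16) = 11232)
T(a, f) = -561 + a*f² (T(a, f) = (a*f)*f - 561 = a*f² - 561 = -561 + a*f²)
(-454892 + G)*(487741 + T(242, o)) = (-454892 + 11232)*(487741 + (-561 + 242*226²)) = -443660*(487741 + (-561 + 242*51076)) = -443660*(487741 + (-561 + 12360392)) = -443660*(487741 + 12359831) = -443660*12847572 = -5699953793520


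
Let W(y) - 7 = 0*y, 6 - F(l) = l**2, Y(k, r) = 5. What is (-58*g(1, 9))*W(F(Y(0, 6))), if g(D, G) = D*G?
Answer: -3654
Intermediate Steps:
F(l) = 6 - l**2
W(y) = 7 (W(y) = 7 + 0*y = 7 + 0 = 7)
(-58*g(1, 9))*W(F(Y(0, 6))) = -58*9*7 = -522*7 = -3654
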